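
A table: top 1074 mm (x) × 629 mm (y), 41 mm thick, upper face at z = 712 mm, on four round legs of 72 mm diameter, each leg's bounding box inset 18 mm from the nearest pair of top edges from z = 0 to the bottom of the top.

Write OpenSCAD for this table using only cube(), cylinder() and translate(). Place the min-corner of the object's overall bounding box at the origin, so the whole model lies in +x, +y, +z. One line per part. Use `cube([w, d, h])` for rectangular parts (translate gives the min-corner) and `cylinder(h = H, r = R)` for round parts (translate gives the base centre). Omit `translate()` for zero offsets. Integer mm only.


translate([0, 0, 671]) cube([1074, 629, 41]);
translate([54, 54, 0]) cylinder(h = 671, r = 36);
translate([1020, 54, 0]) cylinder(h = 671, r = 36);
translate([54, 575, 0]) cylinder(h = 671, r = 36);
translate([1020, 575, 0]) cylinder(h = 671, r = 36);


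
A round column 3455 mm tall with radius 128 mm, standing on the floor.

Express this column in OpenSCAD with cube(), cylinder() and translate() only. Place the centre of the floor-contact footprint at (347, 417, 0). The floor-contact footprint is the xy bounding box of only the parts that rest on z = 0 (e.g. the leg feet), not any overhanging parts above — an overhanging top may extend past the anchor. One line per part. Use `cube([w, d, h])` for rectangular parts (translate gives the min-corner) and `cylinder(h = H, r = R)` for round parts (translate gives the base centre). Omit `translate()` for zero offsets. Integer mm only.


translate([347, 417, 0]) cylinder(h = 3455, r = 128);


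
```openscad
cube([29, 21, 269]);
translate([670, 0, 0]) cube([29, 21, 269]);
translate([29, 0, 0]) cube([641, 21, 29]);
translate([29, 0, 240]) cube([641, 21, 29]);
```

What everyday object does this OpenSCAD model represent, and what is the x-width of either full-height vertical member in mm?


A picture frame. The border width is 29 mm.

Four thin pieces enclosing a rectangular opening — a picture frame. The two full-height stiles are 269 mm tall; the top rail sits at z = 240 and is 29 mm tall, so the border above the opening is 269 − 240 = 29 mm, matching the stile x-width.


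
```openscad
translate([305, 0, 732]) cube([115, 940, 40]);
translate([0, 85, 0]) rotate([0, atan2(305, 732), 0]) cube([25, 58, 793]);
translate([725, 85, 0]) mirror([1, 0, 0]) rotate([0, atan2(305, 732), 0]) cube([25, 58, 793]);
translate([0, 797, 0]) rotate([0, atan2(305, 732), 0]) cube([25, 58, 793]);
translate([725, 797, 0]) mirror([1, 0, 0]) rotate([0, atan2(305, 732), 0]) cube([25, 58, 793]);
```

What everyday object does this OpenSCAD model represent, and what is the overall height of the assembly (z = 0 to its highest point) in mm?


A sawhorse. The overall height is 772 mm.

A beam across two mirrored pairs of raked legs — a sawhorse. The beam's underside is at z = 732 (matching the legs' vertical rise in atan2(305, 732)) and the beam is 40 mm tall, so its top is at 732 + 40 = 772 mm. The raked legs top out at the beam's underside, so that is the highest point.


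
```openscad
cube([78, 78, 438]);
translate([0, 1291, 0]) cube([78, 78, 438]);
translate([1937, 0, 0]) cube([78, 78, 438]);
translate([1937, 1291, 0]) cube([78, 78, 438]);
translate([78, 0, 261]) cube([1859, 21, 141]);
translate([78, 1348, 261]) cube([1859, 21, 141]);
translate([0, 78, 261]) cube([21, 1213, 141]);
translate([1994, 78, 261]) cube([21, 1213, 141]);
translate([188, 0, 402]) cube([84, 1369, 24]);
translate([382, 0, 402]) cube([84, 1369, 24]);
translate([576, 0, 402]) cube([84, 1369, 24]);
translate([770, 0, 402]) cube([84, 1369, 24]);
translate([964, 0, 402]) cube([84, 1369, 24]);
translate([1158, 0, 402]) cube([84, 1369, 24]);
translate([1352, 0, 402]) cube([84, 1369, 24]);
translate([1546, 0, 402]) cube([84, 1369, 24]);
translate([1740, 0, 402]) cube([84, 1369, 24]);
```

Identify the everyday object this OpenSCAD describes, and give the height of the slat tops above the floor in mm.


A bed frame. The slat-top height is 426 mm.

Four posts, four rails, and a row of slats — a bed frame. Slats sit on the rails at z = 261 + 141 = 402; with slat thickness 24, the top is 426 mm.


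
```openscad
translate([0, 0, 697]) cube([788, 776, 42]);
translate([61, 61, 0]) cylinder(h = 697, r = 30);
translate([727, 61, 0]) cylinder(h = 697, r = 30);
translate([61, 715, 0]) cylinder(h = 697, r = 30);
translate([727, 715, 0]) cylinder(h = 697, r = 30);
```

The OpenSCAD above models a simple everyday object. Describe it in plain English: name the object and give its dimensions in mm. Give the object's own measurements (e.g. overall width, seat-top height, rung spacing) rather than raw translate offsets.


A table: top 788 mm (x) × 776 mm (y), 42 mm thick, upper face at z = 739 mm, on four round legs of 60 mm diameter, each leg's bounding box inset 31 mm from the nearest pair of top edges from z = 0 to the bottom of the top.


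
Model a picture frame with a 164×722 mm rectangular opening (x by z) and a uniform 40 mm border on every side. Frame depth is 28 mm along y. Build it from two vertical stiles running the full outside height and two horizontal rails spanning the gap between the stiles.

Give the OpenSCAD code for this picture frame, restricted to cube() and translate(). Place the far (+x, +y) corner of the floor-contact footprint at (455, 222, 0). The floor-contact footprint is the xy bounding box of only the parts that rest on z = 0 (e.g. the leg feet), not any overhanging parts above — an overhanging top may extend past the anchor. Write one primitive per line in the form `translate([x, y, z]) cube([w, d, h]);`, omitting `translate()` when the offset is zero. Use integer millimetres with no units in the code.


translate([211, 194, 0]) cube([40, 28, 802]);
translate([415, 194, 0]) cube([40, 28, 802]);
translate([251, 194, 0]) cube([164, 28, 40]);
translate([251, 194, 762]) cube([164, 28, 40]);


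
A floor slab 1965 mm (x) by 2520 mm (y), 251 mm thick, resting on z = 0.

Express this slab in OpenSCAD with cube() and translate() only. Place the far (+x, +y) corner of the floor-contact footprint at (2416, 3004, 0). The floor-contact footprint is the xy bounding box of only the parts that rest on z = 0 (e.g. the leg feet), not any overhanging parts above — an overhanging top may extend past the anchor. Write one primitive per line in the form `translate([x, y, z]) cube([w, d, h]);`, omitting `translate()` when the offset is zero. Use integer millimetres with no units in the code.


translate([451, 484, 0]) cube([1965, 2520, 251]);


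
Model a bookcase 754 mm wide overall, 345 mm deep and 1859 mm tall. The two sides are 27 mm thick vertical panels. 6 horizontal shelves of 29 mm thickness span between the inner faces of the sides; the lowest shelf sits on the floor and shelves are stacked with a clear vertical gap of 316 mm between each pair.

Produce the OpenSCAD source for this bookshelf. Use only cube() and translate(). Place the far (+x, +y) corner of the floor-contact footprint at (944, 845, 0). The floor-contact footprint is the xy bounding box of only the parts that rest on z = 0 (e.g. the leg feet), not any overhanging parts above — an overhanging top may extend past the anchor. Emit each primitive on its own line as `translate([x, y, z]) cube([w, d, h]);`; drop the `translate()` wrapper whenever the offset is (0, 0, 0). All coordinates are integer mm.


translate([190, 500, 0]) cube([27, 345, 1859]);
translate([917, 500, 0]) cube([27, 345, 1859]);
translate([217, 500, 0]) cube([700, 345, 29]);
translate([217, 500, 345]) cube([700, 345, 29]);
translate([217, 500, 690]) cube([700, 345, 29]);
translate([217, 500, 1035]) cube([700, 345, 29]);
translate([217, 500, 1380]) cube([700, 345, 29]);
translate([217, 500, 1725]) cube([700, 345, 29]);


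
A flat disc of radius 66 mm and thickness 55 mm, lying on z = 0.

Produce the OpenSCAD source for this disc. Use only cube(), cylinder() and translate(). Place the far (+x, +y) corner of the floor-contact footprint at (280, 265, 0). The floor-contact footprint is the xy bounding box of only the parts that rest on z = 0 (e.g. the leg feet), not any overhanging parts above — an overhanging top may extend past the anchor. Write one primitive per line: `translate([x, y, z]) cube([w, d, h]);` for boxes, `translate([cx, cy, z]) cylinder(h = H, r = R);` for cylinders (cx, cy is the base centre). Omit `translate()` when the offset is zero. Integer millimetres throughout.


translate([214, 199, 0]) cylinder(h = 55, r = 66);


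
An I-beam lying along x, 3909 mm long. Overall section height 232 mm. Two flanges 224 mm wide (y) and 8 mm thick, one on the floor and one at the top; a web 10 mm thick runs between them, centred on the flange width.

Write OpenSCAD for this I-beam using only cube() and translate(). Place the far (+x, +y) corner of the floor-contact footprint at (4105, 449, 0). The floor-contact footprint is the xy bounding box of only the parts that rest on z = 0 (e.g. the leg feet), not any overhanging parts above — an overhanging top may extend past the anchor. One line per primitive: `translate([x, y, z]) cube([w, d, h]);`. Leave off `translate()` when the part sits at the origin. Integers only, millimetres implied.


translate([196, 225, 0]) cube([3909, 224, 8]);
translate([196, 332, 8]) cube([3909, 10, 216]);
translate([196, 225, 224]) cube([3909, 224, 8]);


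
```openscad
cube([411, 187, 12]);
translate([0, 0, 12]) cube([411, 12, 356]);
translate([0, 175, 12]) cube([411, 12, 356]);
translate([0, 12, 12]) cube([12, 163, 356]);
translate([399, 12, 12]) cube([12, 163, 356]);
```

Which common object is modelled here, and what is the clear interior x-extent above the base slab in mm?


An open box. The internal width is 387 mm.

A 411×187 base slab with four walls standing on it — an open box. The base is 411 mm wide and the walls are 12 mm thick, so the internal width is 411 − 2 × 12 = 387 mm.


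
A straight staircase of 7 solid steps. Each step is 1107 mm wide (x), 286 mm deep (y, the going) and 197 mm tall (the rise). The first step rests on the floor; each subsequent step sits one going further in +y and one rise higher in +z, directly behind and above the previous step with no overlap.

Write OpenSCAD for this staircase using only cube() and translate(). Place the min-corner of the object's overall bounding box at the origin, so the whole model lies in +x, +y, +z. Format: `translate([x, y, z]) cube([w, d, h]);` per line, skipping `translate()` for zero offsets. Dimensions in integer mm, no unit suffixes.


cube([1107, 286, 197]);
translate([0, 286, 197]) cube([1107, 286, 197]);
translate([0, 572, 394]) cube([1107, 286, 197]);
translate([0, 858, 591]) cube([1107, 286, 197]);
translate([0, 1144, 788]) cube([1107, 286, 197]);
translate([0, 1430, 985]) cube([1107, 286, 197]);
translate([0, 1716, 1182]) cube([1107, 286, 197]);


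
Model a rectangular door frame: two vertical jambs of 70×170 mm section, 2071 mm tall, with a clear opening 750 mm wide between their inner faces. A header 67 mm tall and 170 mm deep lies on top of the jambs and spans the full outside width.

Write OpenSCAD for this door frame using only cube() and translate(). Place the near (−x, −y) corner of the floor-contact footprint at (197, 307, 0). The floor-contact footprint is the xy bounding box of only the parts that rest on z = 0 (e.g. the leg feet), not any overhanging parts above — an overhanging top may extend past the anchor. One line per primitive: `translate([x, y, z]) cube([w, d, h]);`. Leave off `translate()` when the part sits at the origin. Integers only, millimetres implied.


translate([197, 307, 0]) cube([70, 170, 2071]);
translate([1017, 307, 0]) cube([70, 170, 2071]);
translate([197, 307, 2071]) cube([890, 170, 67]);


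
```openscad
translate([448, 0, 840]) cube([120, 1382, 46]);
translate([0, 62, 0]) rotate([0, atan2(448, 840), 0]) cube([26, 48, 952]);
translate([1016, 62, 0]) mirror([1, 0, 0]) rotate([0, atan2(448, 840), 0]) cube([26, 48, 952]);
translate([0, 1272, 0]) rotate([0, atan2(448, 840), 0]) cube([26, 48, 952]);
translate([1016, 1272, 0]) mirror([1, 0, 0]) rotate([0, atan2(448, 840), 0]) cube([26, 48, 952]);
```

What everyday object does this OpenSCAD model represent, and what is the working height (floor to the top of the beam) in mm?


A sawhorse. The overall height is 886 mm.

A beam across two mirrored pairs of raked legs — a sawhorse. The beam's underside is at z = 840 (matching the legs' vertical rise in atan2(448, 840)) and the beam is 46 mm tall, so its top is at 840 + 46 = 886 mm. The raked legs top out at the beam's underside, so that is the highest point.


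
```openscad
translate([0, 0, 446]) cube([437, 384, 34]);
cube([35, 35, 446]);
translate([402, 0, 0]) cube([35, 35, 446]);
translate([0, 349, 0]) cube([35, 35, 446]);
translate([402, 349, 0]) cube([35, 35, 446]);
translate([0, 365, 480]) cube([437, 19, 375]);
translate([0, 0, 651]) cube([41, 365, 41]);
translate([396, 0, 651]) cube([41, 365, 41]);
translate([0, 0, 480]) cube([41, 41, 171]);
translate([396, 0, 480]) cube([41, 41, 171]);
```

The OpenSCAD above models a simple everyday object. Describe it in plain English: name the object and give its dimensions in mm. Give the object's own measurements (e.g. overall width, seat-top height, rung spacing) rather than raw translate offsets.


A chair. The seat is a 437×384×34 mm slab with its top at z = 480 mm, on four 35×35 mm corner legs (flush with the seat edges, standing on z = 0). A flat backrest 19 mm thick, 375 mm tall, spans the full seat width and rises from the seat top along its +y edge, rear face flush with the rear of the seat. Two armrests of 41×41 mm section run along each side from the seat's front edge to the front of the backrest, top faces 212 mm above the seat top and outer faces flush with the seat's x-edges; a 41×41 mm post under the front of each armrest stands on the seat at the front corner.


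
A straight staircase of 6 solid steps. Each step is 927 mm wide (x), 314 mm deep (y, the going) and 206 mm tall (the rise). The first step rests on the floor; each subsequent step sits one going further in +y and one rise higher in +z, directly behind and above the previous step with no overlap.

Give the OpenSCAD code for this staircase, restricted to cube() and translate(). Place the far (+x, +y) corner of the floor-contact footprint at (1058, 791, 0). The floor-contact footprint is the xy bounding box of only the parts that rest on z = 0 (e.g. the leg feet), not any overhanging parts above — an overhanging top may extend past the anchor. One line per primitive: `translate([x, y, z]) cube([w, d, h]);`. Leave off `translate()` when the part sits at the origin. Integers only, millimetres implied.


translate([131, 477, 0]) cube([927, 314, 206]);
translate([131, 791, 206]) cube([927, 314, 206]);
translate([131, 1105, 412]) cube([927, 314, 206]);
translate([131, 1419, 618]) cube([927, 314, 206]);
translate([131, 1733, 824]) cube([927, 314, 206]);
translate([131, 2047, 1030]) cube([927, 314, 206]);


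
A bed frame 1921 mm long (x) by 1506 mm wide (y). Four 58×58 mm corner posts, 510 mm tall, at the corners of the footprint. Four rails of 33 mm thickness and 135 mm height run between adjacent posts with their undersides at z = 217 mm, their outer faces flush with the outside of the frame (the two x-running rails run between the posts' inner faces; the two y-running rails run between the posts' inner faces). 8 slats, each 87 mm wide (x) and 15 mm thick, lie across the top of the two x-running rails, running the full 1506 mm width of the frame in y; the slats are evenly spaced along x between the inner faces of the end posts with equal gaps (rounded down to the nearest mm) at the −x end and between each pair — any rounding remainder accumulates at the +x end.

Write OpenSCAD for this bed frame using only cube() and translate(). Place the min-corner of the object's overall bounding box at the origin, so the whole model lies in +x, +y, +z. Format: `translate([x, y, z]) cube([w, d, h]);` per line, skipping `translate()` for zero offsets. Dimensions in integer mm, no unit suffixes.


cube([58, 58, 510]);
translate([0, 1448, 0]) cube([58, 58, 510]);
translate([1863, 0, 0]) cube([58, 58, 510]);
translate([1863, 1448, 0]) cube([58, 58, 510]);
translate([58, 0, 217]) cube([1805, 33, 135]);
translate([58, 1473, 217]) cube([1805, 33, 135]);
translate([0, 58, 217]) cube([33, 1390, 135]);
translate([1888, 58, 217]) cube([33, 1390, 135]);
translate([181, 0, 352]) cube([87, 1506, 15]);
translate([391, 0, 352]) cube([87, 1506, 15]);
translate([601, 0, 352]) cube([87, 1506, 15]);
translate([811, 0, 352]) cube([87, 1506, 15]);
translate([1021, 0, 352]) cube([87, 1506, 15]);
translate([1231, 0, 352]) cube([87, 1506, 15]);
translate([1441, 0, 352]) cube([87, 1506, 15]);
translate([1651, 0, 352]) cube([87, 1506, 15]);


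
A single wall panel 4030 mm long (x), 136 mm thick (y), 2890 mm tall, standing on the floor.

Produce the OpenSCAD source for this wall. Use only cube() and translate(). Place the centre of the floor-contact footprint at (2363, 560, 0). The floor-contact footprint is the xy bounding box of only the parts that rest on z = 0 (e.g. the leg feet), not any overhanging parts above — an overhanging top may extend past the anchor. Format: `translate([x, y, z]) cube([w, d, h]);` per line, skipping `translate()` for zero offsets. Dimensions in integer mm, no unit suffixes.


translate([348, 492, 0]) cube([4030, 136, 2890]);


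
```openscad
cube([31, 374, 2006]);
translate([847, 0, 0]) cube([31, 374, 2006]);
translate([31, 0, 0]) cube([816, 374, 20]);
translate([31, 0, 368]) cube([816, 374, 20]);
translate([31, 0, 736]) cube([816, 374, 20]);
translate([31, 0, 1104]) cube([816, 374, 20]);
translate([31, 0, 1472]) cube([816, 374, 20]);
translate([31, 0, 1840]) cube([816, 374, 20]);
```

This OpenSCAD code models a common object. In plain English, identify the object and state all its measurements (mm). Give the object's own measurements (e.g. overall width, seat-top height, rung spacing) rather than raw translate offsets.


An open bookshelf. Two side panels, each 31 mm thick, 374 mm deep and 2006 mm tall, stand 878 mm apart (outside-to-outside). Between them sit 6 shelves, each 20 mm thick and 374 mm deep, spanning the full gap between the sides. The bottom shelf rests on the floor (its underside at z = 0) and the clear gap between one shelf's top and the next shelf's underside is 348 mm.


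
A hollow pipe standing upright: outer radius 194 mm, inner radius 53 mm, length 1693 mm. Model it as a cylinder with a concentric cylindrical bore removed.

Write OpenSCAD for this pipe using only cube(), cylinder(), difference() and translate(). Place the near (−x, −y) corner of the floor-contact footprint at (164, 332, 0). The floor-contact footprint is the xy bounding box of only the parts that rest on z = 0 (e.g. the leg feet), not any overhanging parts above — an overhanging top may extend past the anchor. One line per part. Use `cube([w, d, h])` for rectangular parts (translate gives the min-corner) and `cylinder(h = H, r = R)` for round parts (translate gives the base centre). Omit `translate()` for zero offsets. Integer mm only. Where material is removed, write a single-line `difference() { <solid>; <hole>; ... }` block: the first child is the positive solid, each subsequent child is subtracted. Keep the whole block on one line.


difference() { translate([358, 526, 0]) cylinder(h = 1693, r = 194); translate([358, 526, 0]) cylinder(h = 1693, r = 53); }


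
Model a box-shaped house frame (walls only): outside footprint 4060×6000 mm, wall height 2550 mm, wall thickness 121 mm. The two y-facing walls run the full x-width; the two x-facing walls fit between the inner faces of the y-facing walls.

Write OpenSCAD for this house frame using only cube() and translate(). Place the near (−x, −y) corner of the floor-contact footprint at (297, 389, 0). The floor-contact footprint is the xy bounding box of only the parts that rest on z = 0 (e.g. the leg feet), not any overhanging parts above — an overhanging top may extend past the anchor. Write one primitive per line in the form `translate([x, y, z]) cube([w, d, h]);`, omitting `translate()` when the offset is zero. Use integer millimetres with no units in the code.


translate([297, 389, 0]) cube([4060, 121, 2550]);
translate([297, 6268, 0]) cube([4060, 121, 2550]);
translate([297, 510, 0]) cube([121, 5758, 2550]);
translate([4236, 510, 0]) cube([121, 5758, 2550]);


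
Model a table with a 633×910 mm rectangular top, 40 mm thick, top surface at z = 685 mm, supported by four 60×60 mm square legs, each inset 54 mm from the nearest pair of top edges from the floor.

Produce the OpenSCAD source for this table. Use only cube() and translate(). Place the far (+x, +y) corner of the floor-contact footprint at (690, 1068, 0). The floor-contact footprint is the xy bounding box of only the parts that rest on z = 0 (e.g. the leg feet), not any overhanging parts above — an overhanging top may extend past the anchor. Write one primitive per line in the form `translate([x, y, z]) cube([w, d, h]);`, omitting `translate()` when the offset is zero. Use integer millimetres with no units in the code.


translate([111, 212, 645]) cube([633, 910, 40]);
translate([165, 266, 0]) cube([60, 60, 645]);
translate([630, 266, 0]) cube([60, 60, 645]);
translate([165, 1008, 0]) cube([60, 60, 645]);
translate([630, 1008, 0]) cube([60, 60, 645]);


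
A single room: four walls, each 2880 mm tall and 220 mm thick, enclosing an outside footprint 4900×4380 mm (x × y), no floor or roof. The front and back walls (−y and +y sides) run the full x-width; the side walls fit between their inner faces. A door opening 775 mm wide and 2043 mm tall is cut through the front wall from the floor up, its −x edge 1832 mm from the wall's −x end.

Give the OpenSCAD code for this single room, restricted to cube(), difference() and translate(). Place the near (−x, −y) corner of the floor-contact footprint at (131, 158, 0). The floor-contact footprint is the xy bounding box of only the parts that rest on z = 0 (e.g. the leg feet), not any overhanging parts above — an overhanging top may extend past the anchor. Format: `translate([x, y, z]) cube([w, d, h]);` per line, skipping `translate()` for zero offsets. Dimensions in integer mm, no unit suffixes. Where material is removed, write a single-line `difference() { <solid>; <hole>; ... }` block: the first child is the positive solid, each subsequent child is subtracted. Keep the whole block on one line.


difference() { translate([131, 158, 0]) cube([4900, 220, 2880]); translate([1963, 158, 0]) cube([775, 220, 2043]); }
translate([131, 4318, 0]) cube([4900, 220, 2880]);
translate([131, 378, 0]) cube([220, 3940, 2880]);
translate([4811, 378, 0]) cube([220, 3940, 2880]);


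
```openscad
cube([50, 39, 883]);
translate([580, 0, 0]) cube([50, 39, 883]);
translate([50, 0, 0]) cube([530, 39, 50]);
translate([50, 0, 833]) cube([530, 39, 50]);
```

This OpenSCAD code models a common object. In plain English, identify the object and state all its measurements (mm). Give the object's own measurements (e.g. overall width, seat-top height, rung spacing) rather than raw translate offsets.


A rectangular picture frame lying in the x–z plane (depth along y). The opening is 530 mm wide (x) by 783 mm tall (z), surrounded by a border 50 mm wide on all four sides. The frame is 39 mm deep and is made of two full-height vertical stiles with two horizontal rails fitted between them.


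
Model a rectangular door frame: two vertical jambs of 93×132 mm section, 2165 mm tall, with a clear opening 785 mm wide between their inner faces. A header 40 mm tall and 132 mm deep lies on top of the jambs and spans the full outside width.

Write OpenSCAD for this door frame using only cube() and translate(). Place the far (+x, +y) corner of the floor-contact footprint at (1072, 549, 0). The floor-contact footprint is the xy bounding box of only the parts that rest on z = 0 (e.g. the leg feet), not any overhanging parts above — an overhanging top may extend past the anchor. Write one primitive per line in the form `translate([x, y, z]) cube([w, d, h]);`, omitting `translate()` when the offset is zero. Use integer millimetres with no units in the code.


translate([101, 417, 0]) cube([93, 132, 2165]);
translate([979, 417, 0]) cube([93, 132, 2165]);
translate([101, 417, 2165]) cube([971, 132, 40]);


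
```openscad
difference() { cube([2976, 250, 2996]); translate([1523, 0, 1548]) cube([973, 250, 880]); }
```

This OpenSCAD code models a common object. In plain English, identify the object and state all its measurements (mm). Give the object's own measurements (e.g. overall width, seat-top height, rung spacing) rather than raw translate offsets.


A wall 2976 mm long (x), 250 mm thick (y), 2996 mm tall, with a rectangular window opening cut through it. The opening is 973 mm wide and 880 mm tall; its sill is at z = 1548 mm and its near (−x) edge is 1523 mm from the wall's −x end. The opening passes through the full wall thickness.


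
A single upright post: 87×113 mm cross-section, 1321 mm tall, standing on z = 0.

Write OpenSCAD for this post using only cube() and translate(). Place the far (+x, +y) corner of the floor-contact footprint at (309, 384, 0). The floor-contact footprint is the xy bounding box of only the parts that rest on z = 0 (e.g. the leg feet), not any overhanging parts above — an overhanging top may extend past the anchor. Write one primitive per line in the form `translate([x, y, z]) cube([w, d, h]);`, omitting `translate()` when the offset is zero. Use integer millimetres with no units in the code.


translate([222, 271, 0]) cube([87, 113, 1321]);


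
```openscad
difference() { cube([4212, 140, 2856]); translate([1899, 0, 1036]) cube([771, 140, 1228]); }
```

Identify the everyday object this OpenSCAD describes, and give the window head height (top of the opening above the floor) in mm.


A wall with a window opening. The window head height is 2264 mm.

A wall with a rectangular opening subtracted — a window. Sill at z = 1036, opening 1228 mm tall, so the head is at 1036 + 1228 = 2264 mm.


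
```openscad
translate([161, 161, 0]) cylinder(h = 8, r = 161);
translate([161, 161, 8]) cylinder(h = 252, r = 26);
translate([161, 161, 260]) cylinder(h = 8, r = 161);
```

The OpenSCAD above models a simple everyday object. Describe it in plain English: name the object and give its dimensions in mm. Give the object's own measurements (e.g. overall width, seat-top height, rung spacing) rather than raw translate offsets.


A spool: two coaxial disc flanges of radius 161 mm and thickness 8 mm, joined by a core cylinder of radius 26 mm and height 252 mm. The lower flange rests on z = 0 and the three cylinders share a vertical axis.


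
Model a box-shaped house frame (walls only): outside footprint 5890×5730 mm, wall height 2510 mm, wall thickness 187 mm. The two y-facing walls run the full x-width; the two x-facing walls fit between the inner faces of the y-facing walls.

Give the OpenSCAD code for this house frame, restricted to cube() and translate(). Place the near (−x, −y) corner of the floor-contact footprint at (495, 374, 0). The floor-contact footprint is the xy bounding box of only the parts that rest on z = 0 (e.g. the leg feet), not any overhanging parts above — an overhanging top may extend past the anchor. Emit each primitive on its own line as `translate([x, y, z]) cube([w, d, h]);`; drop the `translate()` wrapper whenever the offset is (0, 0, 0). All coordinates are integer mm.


translate([495, 374, 0]) cube([5890, 187, 2510]);
translate([495, 5917, 0]) cube([5890, 187, 2510]);
translate([495, 561, 0]) cube([187, 5356, 2510]);
translate([6198, 561, 0]) cube([187, 5356, 2510]);


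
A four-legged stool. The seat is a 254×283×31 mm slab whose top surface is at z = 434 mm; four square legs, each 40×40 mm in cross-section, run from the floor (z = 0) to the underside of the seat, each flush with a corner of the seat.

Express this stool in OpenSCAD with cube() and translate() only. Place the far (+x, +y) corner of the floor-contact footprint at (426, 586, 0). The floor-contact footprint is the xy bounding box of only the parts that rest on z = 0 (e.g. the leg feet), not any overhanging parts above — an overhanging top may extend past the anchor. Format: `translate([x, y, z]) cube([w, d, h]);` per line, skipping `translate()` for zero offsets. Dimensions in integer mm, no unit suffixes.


translate([172, 303, 403]) cube([254, 283, 31]);
translate([172, 303, 0]) cube([40, 40, 403]);
translate([386, 303, 0]) cube([40, 40, 403]);
translate([172, 546, 0]) cube([40, 40, 403]);
translate([386, 546, 0]) cube([40, 40, 403]);


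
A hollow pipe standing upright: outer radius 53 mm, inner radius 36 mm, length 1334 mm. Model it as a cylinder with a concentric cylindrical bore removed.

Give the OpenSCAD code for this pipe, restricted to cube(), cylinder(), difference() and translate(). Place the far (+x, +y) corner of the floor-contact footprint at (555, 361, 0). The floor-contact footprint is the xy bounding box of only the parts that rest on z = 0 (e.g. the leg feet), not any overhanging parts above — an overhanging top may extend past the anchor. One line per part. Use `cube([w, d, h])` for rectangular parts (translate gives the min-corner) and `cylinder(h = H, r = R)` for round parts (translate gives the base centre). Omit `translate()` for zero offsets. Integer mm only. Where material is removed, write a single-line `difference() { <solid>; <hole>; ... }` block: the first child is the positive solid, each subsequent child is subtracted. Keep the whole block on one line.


difference() { translate([502, 308, 0]) cylinder(h = 1334, r = 53); translate([502, 308, 0]) cylinder(h = 1334, r = 36); }


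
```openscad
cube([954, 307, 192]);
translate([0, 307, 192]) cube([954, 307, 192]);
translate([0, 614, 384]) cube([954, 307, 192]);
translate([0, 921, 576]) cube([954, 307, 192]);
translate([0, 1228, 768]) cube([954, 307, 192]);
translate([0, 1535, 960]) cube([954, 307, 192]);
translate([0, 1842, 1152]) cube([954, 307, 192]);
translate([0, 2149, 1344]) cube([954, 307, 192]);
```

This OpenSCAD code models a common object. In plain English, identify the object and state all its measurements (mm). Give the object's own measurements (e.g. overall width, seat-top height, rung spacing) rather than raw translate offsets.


A straight staircase of 8 solid steps. Each step is 954 mm wide (x), 307 mm deep (y, the going) and 192 mm tall (the rise). The first step rests on the floor; each subsequent step sits one going further in +y and one rise higher in +z, directly behind and above the previous step with no overlap.


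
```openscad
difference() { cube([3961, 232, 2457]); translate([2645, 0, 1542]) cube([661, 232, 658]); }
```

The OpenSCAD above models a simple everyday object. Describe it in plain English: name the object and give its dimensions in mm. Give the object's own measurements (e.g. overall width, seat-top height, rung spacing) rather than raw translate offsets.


A wall 3961 mm long (x), 232 mm thick (y), 2457 mm tall, with a rectangular window opening cut through it. The opening is 661 mm wide and 658 mm tall; its sill is at z = 1542 mm and its near (−x) edge is 2645 mm from the wall's −x end. The opening passes through the full wall thickness.


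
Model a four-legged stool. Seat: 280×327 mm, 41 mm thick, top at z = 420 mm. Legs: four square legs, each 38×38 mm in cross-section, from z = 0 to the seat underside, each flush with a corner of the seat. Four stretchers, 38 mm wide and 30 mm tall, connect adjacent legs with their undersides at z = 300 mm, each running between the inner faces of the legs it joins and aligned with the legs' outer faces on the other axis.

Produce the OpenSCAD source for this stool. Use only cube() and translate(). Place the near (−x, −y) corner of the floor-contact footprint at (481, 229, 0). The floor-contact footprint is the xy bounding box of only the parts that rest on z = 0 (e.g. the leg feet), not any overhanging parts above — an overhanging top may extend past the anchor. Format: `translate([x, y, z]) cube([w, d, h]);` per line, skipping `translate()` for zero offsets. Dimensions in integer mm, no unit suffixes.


translate([481, 229, 379]) cube([280, 327, 41]);
translate([481, 229, 0]) cube([38, 38, 379]);
translate([723, 229, 0]) cube([38, 38, 379]);
translate([481, 518, 0]) cube([38, 38, 379]);
translate([723, 518, 0]) cube([38, 38, 379]);
translate([519, 229, 300]) cube([204, 38, 30]);
translate([519, 518, 300]) cube([204, 38, 30]);
translate([481, 267, 300]) cube([38, 251, 30]);
translate([723, 267, 300]) cube([38, 251, 30]);


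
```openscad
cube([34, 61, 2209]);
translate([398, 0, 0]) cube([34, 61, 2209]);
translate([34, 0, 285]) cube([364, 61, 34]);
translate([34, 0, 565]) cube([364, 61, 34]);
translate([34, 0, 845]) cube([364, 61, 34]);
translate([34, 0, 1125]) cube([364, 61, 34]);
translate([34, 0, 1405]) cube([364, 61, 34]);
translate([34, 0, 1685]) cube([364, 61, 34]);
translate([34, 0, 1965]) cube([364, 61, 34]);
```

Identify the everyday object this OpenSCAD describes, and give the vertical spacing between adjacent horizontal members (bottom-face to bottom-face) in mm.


A ladder. The rung spacing is 280 mm.

Two tall 34×61 posts with 7 short bars between them — a ladder. Adjacent rungs sit at z = 285 and z = 565, so the spacing is 565 − 285 = 280 mm.


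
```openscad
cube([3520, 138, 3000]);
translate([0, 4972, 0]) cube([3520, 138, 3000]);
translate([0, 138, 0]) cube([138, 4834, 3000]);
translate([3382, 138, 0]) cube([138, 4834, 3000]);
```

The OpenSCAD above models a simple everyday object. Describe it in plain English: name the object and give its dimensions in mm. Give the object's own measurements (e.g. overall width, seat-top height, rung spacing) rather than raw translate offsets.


The wall frame of a small rectangular building: four walls, each 3000 mm tall and 138 mm thick, enclosing a footprint 3520 mm (x) by 5110 mm (y) outside-to-outside, with no floor or roof. The front and back walls (the −y and +y sides) span the full width; the two side walls fit between them.


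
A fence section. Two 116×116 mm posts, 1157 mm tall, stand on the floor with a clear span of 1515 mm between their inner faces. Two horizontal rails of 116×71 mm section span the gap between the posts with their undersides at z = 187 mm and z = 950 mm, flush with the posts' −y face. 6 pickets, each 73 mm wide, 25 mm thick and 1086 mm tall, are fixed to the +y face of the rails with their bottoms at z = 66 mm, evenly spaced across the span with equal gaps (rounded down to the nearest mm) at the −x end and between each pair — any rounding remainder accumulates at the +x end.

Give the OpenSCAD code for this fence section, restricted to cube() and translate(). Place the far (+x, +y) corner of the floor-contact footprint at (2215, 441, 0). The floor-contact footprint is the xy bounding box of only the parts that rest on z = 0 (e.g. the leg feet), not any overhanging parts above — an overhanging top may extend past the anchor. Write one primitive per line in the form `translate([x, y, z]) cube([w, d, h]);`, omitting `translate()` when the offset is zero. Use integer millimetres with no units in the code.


translate([468, 325, 0]) cube([116, 116, 1157]);
translate([2099, 325, 0]) cube([116, 116, 1157]);
translate([584, 325, 187]) cube([1515, 116, 71]);
translate([584, 325, 950]) cube([1515, 116, 71]);
translate([737, 441, 66]) cube([73, 25, 1086]);
translate([963, 441, 66]) cube([73, 25, 1086]);
translate([1189, 441, 66]) cube([73, 25, 1086]);
translate([1415, 441, 66]) cube([73, 25, 1086]);
translate([1641, 441, 66]) cube([73, 25, 1086]);
translate([1867, 441, 66]) cube([73, 25, 1086]);


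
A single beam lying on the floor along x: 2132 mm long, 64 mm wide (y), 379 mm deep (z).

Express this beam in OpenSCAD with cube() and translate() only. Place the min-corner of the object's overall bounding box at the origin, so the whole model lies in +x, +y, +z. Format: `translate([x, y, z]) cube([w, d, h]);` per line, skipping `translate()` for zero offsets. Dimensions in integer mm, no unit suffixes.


cube([2132, 64, 379]);


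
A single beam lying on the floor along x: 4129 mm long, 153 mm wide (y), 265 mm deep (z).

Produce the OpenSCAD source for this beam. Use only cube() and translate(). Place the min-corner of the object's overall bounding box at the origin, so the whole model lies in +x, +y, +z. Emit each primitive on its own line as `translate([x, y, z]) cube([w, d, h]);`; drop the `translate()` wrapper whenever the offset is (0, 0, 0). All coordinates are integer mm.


cube([4129, 153, 265]);


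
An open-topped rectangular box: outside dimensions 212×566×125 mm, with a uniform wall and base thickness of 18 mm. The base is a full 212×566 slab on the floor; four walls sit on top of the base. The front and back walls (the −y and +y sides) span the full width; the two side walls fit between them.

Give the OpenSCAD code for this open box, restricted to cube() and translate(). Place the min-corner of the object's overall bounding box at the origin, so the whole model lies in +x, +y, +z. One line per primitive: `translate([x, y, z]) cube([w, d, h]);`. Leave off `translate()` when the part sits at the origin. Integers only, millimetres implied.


cube([212, 566, 18]);
translate([0, 0, 18]) cube([212, 18, 107]);
translate([0, 548, 18]) cube([212, 18, 107]);
translate([0, 18, 18]) cube([18, 530, 107]);
translate([194, 18, 18]) cube([18, 530, 107]);


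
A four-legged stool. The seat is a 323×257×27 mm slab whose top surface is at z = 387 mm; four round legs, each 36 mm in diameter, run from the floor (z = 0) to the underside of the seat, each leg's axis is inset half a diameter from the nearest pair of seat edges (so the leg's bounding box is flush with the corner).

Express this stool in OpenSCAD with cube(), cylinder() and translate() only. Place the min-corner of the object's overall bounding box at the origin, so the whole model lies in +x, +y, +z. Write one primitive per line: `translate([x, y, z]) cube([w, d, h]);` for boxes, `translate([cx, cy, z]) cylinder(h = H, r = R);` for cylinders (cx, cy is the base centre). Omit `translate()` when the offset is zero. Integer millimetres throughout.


// leg_h = 387 - 27 = 360
translate([0, 0, 360]) cube([323, 257, 27]);
translate([18, 18, 0]) cylinder(h = 360, r = 18);
translate([305, 18, 0]) cylinder(h = 360, r = 18);
translate([18, 239, 0]) cylinder(h = 360, r = 18);
translate([305, 239, 0]) cylinder(h = 360, r = 18);


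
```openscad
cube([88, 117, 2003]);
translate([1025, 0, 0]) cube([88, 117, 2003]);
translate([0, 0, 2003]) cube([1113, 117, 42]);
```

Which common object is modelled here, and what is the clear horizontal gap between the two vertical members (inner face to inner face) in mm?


A door frame. The clear opening width is 937 mm.

Two 2003 mm tall posts with a header on top — a door frame. The left jamb is 88 mm wide at x = 0; the right jamb starts at x = 1025. The clear opening is 1025 − 88 = 937 mm.


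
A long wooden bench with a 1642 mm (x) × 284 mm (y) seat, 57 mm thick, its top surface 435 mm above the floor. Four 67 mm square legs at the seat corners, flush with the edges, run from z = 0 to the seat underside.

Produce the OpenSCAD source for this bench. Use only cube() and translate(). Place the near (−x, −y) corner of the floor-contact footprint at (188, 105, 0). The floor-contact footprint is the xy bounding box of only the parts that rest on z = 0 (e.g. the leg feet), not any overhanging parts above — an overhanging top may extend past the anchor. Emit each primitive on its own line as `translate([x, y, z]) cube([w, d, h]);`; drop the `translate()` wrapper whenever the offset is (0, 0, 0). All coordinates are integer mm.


// leg_h = 435 − 57 = 378
translate([188, 105, 378]) cube([1642, 284, 57]);
translate([188, 105, 0]) cube([67, 67, 378]);
translate([188, 322, 0]) cube([67, 67, 378]);
translate([1763, 105, 0]) cube([67, 67, 378]);
translate([1763, 322, 0]) cube([67, 67, 378]);
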